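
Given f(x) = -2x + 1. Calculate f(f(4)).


f(4) = -7
f(-7) = 15

15


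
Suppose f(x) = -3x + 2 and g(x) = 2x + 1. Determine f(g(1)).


g(1) = 3
f(3) = -7

-7


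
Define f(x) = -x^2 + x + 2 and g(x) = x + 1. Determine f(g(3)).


g(3) = 4
f(4) = (-1)*(4)^2 + 1*(4) + 2 = -10

-10


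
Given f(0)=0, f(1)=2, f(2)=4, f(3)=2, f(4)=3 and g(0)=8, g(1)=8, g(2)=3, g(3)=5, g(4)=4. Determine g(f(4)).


f(4) = 3
g(3) = 5

5


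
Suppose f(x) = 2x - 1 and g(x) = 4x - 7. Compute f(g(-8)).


g(-8) = -39
f(-39) = -79

-79


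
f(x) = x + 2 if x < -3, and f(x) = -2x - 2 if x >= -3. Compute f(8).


8 satisfies x >= -3
f(8) = -18

-18


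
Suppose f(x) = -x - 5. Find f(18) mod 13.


f(18) = -23
-23 mod 13 = 3

3


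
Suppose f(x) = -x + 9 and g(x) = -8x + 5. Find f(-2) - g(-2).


f(-2) = 11
g(-2) = 21
Difference = -10

-10


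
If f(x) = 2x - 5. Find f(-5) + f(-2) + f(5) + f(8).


f(-5) = -15
f(-2) = -9
f(5) = 5
f(8) = 11
Sum = -8

-8


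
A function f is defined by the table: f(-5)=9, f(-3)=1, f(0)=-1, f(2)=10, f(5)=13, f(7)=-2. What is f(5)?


13


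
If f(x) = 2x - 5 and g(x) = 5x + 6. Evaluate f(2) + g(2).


15


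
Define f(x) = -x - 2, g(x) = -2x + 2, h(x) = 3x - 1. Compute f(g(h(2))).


6


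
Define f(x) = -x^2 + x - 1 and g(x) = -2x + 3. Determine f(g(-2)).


-43


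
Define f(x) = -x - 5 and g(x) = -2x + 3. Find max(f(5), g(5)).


f(5) = -10
g(5) = -7
max = -7

-7


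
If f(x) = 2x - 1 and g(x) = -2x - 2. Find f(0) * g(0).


f(0) = -1
g(0) = -2
Product = 2

2


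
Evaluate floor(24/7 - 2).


24/7 = 3.4286
3.4286 - 2 = 1.4286
floor(1.4286) = 1

1


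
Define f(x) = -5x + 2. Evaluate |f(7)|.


33


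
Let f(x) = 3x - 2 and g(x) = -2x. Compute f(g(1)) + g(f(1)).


f(g(1)) = -8
g(f(1)) = -2
Sum = -10

-10


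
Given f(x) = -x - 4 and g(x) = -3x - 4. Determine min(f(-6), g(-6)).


f(-6) = 2
g(-6) = 14
min = 2

2


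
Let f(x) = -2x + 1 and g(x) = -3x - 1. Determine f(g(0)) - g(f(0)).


f(g(0)) = 3
g(f(0)) = -4
Difference = 7

7


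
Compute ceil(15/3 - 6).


15/3 = 5
5 - 6 = -1
ceil(-1) = -1

-1


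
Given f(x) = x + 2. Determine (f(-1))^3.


f(-1) = 1
(1)^3 = 1

1


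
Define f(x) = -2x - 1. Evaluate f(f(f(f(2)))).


f(2) = -5
f(-5) = 9
f(9) = -19
f(-19) = 37

37


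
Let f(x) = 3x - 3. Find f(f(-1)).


f(-1) = -6
f(-6) = -21

-21


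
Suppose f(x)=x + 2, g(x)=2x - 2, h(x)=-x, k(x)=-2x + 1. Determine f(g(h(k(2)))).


k(2) = -3
h(-3) = 3
g(3) = 4
f(4) = 6

6


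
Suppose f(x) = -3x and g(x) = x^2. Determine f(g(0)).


g(0) = 0
f(0) = 0

0


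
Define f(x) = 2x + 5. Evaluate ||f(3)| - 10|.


1


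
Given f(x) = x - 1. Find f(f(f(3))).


f(3) = 2
f(2) = 1
f(1) = 0

0


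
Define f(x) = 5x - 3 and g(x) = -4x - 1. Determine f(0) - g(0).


f(0) = -3
g(0) = -1
Difference = -2

-2


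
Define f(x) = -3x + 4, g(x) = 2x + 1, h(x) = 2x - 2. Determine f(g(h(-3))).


h(-3) = -8
g(-8) = -15
f(-15) = 49

49


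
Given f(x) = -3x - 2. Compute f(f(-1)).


f(-1) = 1
f(1) = -5

-5


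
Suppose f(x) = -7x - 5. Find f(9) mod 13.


f(9) = -68
-68 mod 13 = 10

10


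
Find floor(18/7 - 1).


18/7 = 2.5714
2.5714 - 1 = 1.5714
floor(1.5714) = 1

1


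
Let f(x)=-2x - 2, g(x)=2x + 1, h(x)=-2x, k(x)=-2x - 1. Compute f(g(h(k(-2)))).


k(-2) = 3
h(3) = -6
g(-6) = -11
f(-11) = 20

20


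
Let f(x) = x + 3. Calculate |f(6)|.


f(6) = 9
|9| = 9

9


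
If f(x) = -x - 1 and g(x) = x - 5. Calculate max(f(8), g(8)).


f(8) = -9
g(8) = 3
max = 3

3


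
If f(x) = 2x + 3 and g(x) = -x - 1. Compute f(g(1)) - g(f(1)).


5


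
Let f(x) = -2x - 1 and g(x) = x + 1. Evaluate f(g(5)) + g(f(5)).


-23


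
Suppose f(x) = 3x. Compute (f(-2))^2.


f(-2) = -6
(-6)^2 = 36

36


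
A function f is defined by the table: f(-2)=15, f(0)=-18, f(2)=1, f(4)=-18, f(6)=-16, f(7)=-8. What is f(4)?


Reading from the table at x = 4

-18


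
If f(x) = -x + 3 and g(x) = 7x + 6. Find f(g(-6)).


39


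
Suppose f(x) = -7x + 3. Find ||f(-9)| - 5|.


f(-9) = 66
|66| = 66
|66 - 5| = 61

61


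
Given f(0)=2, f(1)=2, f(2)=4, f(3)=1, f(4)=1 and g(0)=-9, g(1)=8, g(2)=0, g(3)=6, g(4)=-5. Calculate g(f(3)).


f(3) = 1
g(1) = 8

8


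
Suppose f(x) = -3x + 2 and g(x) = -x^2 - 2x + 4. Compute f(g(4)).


g(4) = -20
f(-20) = 62

62


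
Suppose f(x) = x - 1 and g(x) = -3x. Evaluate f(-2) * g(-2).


-18


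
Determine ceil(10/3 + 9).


10/3 = 3.3333
3.3333 + 9 = 12.3333
ceil(12.3333) = 13

13


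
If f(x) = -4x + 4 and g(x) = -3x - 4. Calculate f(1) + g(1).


f(1) = 0
g(1) = -7
Sum = -7

-7


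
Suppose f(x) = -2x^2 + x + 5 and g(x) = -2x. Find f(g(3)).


g(3) = -6
f(-6) = (-2)*(-6)^2 + 1*(-6) + 5 = -73

-73


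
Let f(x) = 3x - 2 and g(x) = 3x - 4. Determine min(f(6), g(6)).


f(6) = 16
g(6) = 14
min = 14

14


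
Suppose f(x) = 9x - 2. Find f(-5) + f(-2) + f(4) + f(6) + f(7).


f(-5) = -47
f(-2) = -20
f(4) = 34
f(6) = 52
f(7) = 61
Sum = 80

80


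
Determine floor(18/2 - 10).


18/2 = 9
9 - 10 = -1
floor(-1) = -1

-1


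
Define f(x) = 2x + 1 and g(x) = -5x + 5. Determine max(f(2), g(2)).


f(2) = 5
g(2) = -5
max = 5

5


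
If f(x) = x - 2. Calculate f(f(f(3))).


f(3) = 1
f(1) = -1
f(-1) = -3

-3


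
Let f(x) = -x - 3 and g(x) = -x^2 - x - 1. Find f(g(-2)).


g(-2) = -3
f(-3) = 0

0


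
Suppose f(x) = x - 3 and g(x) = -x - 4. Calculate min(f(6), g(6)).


f(6) = 3
g(6) = -10
min = -10

-10


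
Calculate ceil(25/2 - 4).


9


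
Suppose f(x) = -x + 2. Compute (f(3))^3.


f(3) = -1
(-1)^3 = -1

-1


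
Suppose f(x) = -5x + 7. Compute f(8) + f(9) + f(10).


f(8) = -33
f(9) = -38
f(10) = -43
Sum = -114

-114


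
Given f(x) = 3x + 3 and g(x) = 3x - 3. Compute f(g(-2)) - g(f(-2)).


f(g(-2)) = -24
g(f(-2)) = -12
Difference = -12

-12


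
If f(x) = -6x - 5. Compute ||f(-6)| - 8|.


23


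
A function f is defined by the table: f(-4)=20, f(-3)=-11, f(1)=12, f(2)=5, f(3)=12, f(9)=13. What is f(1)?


Reading from the table at x = 1

12


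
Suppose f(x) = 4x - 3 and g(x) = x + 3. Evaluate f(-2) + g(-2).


f(-2) = -11
g(-2) = 1
Sum = -10

-10


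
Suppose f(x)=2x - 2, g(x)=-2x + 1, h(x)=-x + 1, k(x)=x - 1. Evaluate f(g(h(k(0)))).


k(0) = -1
h(-1) = 2
g(2) = -3
f(-3) = -8

-8


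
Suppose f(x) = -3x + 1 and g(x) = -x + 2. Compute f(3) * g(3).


8


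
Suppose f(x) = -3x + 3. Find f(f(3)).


f(3) = -6
f(-6) = 21

21


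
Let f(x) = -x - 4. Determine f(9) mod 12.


f(9) = -13
-13 mod 12 = 11

11


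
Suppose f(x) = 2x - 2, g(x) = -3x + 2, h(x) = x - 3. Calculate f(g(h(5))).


h(5) = 2
g(2) = -4
f(-4) = -10

-10


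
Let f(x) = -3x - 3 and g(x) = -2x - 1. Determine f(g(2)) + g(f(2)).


f(g(2)) = 12
g(f(2)) = 17
Sum = 29

29


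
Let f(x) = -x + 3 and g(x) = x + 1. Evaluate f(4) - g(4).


f(4) = -1
g(4) = 5
Difference = -6

-6


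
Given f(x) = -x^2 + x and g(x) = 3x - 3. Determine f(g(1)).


g(1) = 0
f(0) = (-1)*(0)^2 + 1*(0) = 0

0


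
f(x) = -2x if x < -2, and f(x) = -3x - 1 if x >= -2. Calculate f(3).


-10


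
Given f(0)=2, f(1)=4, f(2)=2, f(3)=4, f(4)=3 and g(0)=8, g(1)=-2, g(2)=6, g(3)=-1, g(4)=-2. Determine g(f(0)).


f(0) = 2
g(2) = 6

6


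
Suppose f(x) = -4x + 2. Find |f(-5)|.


f(-5) = 22
|22| = 22

22


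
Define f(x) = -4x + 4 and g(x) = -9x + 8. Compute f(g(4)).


g(4) = -28
f(-28) = 116

116


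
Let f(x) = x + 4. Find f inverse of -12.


Solve x + 4 = -12
x = (-12 - 4) / 1 = -16

-16


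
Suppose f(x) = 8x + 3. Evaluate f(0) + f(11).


f(0) = 3
f(11) = 91
Sum = 94

94


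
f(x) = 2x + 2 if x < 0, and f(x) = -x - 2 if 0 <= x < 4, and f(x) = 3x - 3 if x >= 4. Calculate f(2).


-4


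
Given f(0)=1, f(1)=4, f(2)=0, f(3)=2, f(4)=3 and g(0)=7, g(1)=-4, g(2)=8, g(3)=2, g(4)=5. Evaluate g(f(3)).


f(3) = 2
g(2) = 8

8


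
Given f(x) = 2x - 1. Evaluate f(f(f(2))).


f(2) = 3
f(3) = 5
f(5) = 9

9


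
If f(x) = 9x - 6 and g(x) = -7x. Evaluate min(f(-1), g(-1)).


f(-1) = -15
g(-1) = 7
min = -15

-15


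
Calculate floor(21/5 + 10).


21/5 = 4.2
4.2 + 10 = 14.2
floor(14.2) = 14

14


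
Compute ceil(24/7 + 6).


24/7 = 3.4286
3.4286 + 6 = 9.4286
ceil(9.4286) = 10

10


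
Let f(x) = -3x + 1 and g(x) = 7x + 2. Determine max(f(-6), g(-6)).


f(-6) = 19
g(-6) = -40
max = 19

19


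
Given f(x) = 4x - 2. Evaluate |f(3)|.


f(3) = 10
|10| = 10

10


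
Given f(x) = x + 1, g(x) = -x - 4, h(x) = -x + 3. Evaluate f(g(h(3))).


h(3) = 0
g(0) = -4
f(-4) = -3

-3


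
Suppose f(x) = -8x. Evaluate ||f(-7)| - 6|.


f(-7) = 56
|56| = 56
|56 - 6| = 50

50


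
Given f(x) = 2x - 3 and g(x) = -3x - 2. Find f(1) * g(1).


5


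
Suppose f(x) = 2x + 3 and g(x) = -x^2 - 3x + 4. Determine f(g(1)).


g(1) = 0
f(0) = 3

3


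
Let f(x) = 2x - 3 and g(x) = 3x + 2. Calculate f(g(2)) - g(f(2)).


8


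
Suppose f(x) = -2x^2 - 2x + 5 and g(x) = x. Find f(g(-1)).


g(-1) = -1
f(-1) = (-2)*(-1)^2 - 2*(-1) + 5 = 5

5


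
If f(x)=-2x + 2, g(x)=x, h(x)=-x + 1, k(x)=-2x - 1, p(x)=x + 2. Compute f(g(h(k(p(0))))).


p(0) = 2
k(2) = -5
h(-5) = 6
g(6) = 6
f(6) = -10

-10


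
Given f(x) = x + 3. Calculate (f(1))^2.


f(1) = 4
(4)^2 = 16

16


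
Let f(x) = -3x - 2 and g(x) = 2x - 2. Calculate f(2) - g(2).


f(2) = -8
g(2) = 2
Difference = -10

-10


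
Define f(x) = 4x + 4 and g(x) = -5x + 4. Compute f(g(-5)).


g(-5) = 29
f(29) = 120

120


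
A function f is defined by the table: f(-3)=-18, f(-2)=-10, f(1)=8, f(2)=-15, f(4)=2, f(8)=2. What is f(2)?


Reading from the table at x = 2

-15


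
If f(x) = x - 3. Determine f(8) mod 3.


f(8) = 5
5 mod 3 = 2

2


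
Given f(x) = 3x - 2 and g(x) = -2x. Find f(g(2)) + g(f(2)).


f(g(2)) = -14
g(f(2)) = -8
Sum = -22

-22


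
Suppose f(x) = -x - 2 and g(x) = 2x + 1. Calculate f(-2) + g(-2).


f(-2) = 0
g(-2) = -3
Sum = -3

-3


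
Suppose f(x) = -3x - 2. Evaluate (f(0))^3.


f(0) = -2
(-2)^3 = -8

-8


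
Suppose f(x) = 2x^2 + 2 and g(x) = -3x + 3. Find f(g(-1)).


g(-1) = 6
f(6) = 2*(6)^2 + 2 = 74

74


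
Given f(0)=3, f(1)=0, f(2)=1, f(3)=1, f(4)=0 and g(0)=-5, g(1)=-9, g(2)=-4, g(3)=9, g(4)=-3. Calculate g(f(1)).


f(1) = 0
g(0) = -5

-5


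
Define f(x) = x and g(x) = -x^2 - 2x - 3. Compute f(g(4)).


g(4) = -27
f(-27) = -27

-27


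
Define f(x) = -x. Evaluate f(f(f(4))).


f(4) = -4
f(-4) = 4
f(4) = -4

-4


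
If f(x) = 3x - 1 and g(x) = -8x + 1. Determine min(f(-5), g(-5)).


f(-5) = -16
g(-5) = 41
min = -16

-16


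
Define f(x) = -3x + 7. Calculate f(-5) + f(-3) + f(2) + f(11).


f(-5) = 22
f(-3) = 16
f(2) = 1
f(11) = -26
Sum = 13

13


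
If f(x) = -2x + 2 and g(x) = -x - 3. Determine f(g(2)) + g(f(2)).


11


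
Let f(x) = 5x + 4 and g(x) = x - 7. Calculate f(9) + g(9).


f(9) = 49
g(9) = 2
Sum = 51

51


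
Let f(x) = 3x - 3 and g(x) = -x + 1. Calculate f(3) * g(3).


f(3) = 6
g(3) = -2
Product = -12

-12


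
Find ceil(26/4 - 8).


26/4 = 6.5
6.5 - 8 = -1.5
ceil(-1.5) = -1

-1


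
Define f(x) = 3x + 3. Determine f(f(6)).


f(6) = 21
f(21) = 66

66


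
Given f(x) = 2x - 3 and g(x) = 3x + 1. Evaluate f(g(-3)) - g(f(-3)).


f(g(-3)) = -19
g(f(-3)) = -26
Difference = 7

7


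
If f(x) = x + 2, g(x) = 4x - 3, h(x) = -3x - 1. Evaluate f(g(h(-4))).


h(-4) = 11
g(11) = 41
f(41) = 43

43


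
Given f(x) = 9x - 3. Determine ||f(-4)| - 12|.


f(-4) = -39
|-39| = 39
|39 - 12| = 27

27


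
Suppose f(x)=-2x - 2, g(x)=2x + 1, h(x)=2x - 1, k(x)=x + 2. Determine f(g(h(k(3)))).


k(3) = 5
h(5) = 9
g(9) = 19
f(19) = -40

-40


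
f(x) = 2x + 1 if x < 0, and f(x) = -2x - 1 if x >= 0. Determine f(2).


2 satisfies x >= 0
f(2) = -5

-5


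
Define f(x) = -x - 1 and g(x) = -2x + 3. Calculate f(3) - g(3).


f(3) = -4
g(3) = -3
Difference = -1

-1


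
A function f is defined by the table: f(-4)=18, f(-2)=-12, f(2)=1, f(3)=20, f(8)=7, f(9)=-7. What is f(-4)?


Reading from the table at x = -4

18


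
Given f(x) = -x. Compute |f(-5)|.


f(-5) = 5
|5| = 5

5


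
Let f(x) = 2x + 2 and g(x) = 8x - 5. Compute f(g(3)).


g(3) = 19
f(19) = 40

40


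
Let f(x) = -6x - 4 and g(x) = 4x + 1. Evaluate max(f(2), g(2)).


f(2) = -16
g(2) = 9
max = 9

9


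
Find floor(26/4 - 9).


26/4 = 6.5
6.5 - 9 = -2.5
floor(-2.5) = -3

-3


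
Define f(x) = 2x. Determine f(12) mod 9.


f(12) = 24
24 mod 9 = 6

6


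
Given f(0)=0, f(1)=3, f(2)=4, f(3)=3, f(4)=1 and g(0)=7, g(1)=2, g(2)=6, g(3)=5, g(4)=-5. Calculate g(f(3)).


5


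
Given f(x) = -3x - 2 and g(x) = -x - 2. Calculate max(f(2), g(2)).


f(2) = -8
g(2) = -4
max = -4

-4


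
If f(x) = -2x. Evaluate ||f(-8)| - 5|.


f(-8) = 16
|16| = 16
|16 - 5| = 11

11


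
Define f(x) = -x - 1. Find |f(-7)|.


f(-7) = 6
|6| = 6

6


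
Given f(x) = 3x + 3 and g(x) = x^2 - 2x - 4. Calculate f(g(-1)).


g(-1) = -1
f(-1) = 0

0


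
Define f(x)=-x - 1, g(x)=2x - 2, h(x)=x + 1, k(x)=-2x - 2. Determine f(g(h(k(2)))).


k(2) = -6
h(-6) = -5
g(-5) = -12
f(-12) = 11

11


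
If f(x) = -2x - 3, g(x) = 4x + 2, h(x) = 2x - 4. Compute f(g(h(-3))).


h(-3) = -10
g(-10) = -38
f(-38) = 73

73


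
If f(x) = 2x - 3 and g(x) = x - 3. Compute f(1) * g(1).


2


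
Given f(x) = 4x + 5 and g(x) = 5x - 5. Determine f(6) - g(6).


f(6) = 29
g(6) = 25
Difference = 4

4


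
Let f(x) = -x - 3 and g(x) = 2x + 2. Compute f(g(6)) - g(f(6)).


f(g(6)) = -17
g(f(6)) = -16
Difference = -1

-1


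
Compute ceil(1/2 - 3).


1/2 = 0.5
0.5 - 3 = -2.5
ceil(-2.5) = -2

-2


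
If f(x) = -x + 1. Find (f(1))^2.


f(1) = 0
(0)^2 = 0

0


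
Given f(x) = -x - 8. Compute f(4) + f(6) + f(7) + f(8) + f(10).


-75


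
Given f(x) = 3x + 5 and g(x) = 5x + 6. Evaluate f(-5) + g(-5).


-29


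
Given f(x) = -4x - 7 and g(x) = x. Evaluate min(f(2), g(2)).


-15


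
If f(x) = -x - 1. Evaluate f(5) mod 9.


f(5) = -6
-6 mod 9 = 3

3


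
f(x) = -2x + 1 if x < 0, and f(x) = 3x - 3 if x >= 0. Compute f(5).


5 satisfies x >= 0
f(5) = 12

12


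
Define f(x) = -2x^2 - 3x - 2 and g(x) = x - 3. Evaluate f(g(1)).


g(1) = -2
f(-2) = (-2)*(-2)^2 - 3*(-2) - 2 = -4

-4


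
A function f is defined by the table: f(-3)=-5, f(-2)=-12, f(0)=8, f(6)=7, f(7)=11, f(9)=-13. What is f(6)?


Reading from the table at x = 6

7


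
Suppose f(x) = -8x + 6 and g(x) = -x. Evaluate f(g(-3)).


g(-3) = 3
f(3) = -18

-18


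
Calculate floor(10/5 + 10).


12


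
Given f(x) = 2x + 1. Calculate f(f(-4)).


f(-4) = -7
f(-7) = -13

-13


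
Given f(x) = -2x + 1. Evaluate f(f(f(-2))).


f(-2) = 5
f(5) = -9
f(-9) = 19

19


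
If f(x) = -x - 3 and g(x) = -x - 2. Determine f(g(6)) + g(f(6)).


f(g(6)) = 5
g(f(6)) = 7
Sum = 12

12


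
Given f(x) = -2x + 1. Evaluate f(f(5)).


19


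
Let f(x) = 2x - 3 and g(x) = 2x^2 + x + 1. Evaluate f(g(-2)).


11


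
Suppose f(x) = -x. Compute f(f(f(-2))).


2


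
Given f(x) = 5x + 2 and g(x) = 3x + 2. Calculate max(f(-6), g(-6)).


f(-6) = -28
g(-6) = -16
max = -16

-16


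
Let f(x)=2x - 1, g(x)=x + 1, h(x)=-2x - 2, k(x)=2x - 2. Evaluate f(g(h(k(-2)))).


k(-2) = -6
h(-6) = 10
g(10) = 11
f(11) = 21

21


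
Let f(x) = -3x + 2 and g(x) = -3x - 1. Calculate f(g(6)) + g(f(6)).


f(g(6)) = 59
g(f(6)) = 47
Sum = 106

106


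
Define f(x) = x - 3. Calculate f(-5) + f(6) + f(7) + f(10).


f(-5) = -8
f(6) = 3
f(7) = 4
f(10) = 7
Sum = 6

6


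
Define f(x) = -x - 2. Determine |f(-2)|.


f(-2) = 0
|0| = 0

0


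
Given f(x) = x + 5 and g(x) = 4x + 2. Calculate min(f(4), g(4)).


9


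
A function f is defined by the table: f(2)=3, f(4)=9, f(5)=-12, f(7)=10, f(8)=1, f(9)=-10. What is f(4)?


Reading from the table at x = 4

9


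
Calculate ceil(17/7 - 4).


17/7 = 2.4286
2.4286 - 4 = -1.5714
ceil(-1.5714) = -1

-1


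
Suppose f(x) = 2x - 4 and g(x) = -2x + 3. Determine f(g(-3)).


g(-3) = 9
f(9) = 14

14


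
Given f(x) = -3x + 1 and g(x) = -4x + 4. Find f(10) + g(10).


f(10) = -29
g(10) = -36
Sum = -65

-65


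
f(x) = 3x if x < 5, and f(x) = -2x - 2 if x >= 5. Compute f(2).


2 satisfies x < 5
f(2) = 6

6


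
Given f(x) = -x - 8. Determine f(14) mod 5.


f(14) = -22
-22 mod 5 = 3

3


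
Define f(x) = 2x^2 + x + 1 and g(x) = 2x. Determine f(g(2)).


g(2) = 4
f(4) = 2*(4)^2 + 1*(4) + 1 = 37

37


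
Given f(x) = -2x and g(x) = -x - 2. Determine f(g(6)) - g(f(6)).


f(g(6)) = 16
g(f(6)) = 10
Difference = 6

6


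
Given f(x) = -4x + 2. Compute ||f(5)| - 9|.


f(5) = -18
|-18| = 18
|18 - 9| = 9

9


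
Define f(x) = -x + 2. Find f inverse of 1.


Solve -x + 2 = 1
x = (1 - 2) / (-1) = 1

1


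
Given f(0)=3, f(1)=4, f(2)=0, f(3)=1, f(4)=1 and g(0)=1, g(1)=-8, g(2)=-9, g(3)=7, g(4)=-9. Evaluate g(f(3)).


f(3) = 1
g(1) = -8

-8


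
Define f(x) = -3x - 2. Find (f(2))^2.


64


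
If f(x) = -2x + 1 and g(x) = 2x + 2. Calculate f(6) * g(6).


-154


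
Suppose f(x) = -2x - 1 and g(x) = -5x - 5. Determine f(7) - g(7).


f(7) = -15
g(7) = -40
Difference = 25

25


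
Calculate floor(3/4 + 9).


3/4 = 0.75
0.75 + 9 = 9.75
floor(9.75) = 9

9


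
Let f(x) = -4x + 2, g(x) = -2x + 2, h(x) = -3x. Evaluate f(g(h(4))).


h(4) = -12
g(-12) = 26
f(26) = -102

-102


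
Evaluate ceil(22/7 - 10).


22/7 = 3.1429
3.1429 - 10 = -6.8571
ceil(-6.8571) = -6

-6


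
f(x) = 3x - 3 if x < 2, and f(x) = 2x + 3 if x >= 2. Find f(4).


4 satisfies x >= 2
f(4) = 11

11


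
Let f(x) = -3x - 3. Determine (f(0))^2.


9


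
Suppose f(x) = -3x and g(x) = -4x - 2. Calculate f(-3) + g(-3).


f(-3) = 9
g(-3) = 10
Sum = 19

19


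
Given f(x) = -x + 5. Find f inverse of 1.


Solve -x + 5 = 1
x = (1 - 5) / (-1) = 4

4


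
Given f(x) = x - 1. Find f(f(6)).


f(6) = 5
f(5) = 4

4


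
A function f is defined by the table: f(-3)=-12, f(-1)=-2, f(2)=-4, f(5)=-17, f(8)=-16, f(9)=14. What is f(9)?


Reading from the table at x = 9

14


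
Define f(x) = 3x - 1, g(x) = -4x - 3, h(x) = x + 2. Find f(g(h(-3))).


h(-3) = -1
g(-1) = 1
f(1) = 2

2


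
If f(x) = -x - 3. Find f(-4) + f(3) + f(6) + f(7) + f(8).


f(-4) = 1
f(3) = -6
f(6) = -9
f(7) = -10
f(8) = -11
Sum = -35

-35


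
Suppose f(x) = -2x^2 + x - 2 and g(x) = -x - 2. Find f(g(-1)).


g(-1) = -1
f(-1) = (-2)*(-1)^2 + 1*(-1) - 2 = -5

-5


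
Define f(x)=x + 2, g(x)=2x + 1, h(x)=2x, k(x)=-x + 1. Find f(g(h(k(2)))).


k(2) = -1
h(-1) = -2
g(-2) = -3
f(-3) = -1

-1


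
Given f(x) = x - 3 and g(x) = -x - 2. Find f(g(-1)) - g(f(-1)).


f(g(-1)) = -4
g(f(-1)) = 2
Difference = -6

-6


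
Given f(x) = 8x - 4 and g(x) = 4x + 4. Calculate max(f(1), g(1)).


f(1) = 4
g(1) = 8
max = 8

8


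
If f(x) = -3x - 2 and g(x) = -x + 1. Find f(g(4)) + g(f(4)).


f(g(4)) = 7
g(f(4)) = 15
Sum = 22

22


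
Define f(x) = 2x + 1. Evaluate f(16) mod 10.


f(16) = 33
33 mod 10 = 3

3


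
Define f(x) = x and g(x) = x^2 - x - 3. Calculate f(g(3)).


3


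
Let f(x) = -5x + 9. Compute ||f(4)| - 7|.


f(4) = -11
|-11| = 11
|11 - 7| = 4

4


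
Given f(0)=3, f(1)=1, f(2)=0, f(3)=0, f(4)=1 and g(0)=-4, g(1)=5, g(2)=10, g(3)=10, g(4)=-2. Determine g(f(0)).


f(0) = 3
g(3) = 10

10


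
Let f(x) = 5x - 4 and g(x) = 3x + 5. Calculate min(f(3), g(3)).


f(3) = 11
g(3) = 14
min = 11

11


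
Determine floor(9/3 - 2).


9/3 = 3
3 - 2 = 1
floor(1) = 1

1


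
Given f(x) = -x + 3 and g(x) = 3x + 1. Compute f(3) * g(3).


0


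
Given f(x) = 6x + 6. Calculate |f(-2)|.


f(-2) = -6
|-6| = 6

6


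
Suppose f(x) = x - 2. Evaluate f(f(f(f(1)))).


f(1) = -1
f(-1) = -3
f(-3) = -5
f(-5) = -7

-7


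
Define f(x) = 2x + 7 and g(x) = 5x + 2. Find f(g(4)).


g(4) = 22
f(22) = 51

51


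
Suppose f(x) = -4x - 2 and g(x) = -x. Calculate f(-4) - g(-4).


10


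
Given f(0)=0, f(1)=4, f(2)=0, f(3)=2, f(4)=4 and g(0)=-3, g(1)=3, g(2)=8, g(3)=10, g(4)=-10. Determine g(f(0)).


f(0) = 0
g(0) = -3

-3


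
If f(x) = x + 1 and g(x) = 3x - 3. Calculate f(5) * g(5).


f(5) = 6
g(5) = 12
Product = 72

72


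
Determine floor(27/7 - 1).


27/7 = 3.8571
3.8571 - 1 = 2.8571
floor(2.8571) = 2

2


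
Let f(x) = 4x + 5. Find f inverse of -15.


Solve 4x + 5 = -15
x = (-15 - 5) / 4 = -5

-5


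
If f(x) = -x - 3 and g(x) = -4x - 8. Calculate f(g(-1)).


g(-1) = -4
f(-4) = 1

1


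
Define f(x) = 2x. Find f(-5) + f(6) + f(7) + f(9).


f(-5) = -10
f(6) = 12
f(7) = 14
f(9) = 18
Sum = 34

34


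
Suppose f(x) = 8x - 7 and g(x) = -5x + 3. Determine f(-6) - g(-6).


f(-6) = -55
g(-6) = 33
Difference = -88

-88


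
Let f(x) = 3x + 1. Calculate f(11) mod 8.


2


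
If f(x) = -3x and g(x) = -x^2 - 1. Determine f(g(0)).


g(0) = -1
f(-1) = 3

3


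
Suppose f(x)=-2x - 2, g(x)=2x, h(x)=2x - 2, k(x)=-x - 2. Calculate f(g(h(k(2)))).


k(2) = -4
h(-4) = -10
g(-10) = -20
f(-20) = 38

38


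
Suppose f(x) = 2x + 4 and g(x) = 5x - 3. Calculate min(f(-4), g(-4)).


f(-4) = -4
g(-4) = -23
min = -23

-23


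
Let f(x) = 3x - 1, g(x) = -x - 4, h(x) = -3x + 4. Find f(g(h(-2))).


h(-2) = 10
g(10) = -14
f(-14) = -43

-43


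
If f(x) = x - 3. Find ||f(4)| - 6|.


f(4) = 1
|1| = 1
|1 - 6| = 5

5


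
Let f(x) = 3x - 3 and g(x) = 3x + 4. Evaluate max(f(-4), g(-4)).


f(-4) = -15
g(-4) = -8
max = -8

-8


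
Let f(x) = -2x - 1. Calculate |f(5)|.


f(5) = -11
|-11| = 11

11


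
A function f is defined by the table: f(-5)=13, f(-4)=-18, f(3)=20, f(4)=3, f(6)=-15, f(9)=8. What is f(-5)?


13


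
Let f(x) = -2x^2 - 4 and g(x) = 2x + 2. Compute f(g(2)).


g(2) = 6
f(6) = (-2)*(6)^2 - 4 = -76

-76


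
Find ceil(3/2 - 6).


3/2 = 1.5
1.5 - 6 = -4.5
ceil(-4.5) = -4

-4


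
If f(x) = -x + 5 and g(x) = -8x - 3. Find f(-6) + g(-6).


56


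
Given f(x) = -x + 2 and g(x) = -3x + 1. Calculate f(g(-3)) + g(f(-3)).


f(g(-3)) = -8
g(f(-3)) = -14
Sum = -22

-22


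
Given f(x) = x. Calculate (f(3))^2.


9


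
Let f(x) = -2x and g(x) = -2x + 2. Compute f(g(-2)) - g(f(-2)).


f(g(-2)) = -12
g(f(-2)) = -6
Difference = -6

-6


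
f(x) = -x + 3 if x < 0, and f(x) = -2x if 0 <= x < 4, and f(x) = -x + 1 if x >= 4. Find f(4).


4 satisfies x >= 4
f(4) = -3

-3


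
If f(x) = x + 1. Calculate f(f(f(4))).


f(4) = 5
f(5) = 6
f(6) = 7

7


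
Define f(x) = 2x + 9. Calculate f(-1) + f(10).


36


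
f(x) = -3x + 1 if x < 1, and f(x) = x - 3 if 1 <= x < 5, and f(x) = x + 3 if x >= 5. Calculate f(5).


5 satisfies x >= 5
f(5) = 8

8


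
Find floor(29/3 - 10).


29/3 = 9.6667
9.6667 - 10 = -0.3333
floor(-0.3333) = -1

-1


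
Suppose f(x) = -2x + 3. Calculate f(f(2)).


f(2) = -1
f(-1) = 5

5


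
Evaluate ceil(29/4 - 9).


29/4 = 7.25
7.25 - 9 = -1.75
ceil(-1.75) = -1

-1


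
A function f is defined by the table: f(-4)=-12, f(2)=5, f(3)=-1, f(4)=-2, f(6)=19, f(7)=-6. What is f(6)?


Reading from the table at x = 6

19


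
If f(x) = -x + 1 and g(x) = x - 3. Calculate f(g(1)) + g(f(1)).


f(g(1)) = 3
g(f(1)) = -3
Sum = 0

0


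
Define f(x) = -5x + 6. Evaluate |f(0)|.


6


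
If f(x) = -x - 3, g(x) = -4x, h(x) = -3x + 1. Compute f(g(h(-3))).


37


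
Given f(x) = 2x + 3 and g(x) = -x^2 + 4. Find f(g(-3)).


g(-3) = -5
f(-5) = -7

-7


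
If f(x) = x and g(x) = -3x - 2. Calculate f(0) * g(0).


f(0) = 0
g(0) = -2
Product = 0

0


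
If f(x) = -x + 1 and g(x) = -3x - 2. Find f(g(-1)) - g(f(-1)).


f(g(-1)) = 0
g(f(-1)) = -8
Difference = 8

8


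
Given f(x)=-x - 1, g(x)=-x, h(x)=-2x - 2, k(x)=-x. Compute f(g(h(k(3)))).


k(3) = -3
h(-3) = 4
g(4) = -4
f(-4) = 3

3


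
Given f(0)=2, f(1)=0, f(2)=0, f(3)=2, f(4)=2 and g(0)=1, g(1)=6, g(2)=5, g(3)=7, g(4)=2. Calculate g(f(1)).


f(1) = 0
g(0) = 1

1


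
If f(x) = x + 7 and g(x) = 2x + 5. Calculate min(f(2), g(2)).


f(2) = 9
g(2) = 9
min = 9

9


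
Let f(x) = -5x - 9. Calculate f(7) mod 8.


f(7) = -44
-44 mod 8 = 4

4


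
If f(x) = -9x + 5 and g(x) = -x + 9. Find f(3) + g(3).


f(3) = -22
g(3) = 6
Sum = -16

-16


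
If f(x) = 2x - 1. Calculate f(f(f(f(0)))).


-15


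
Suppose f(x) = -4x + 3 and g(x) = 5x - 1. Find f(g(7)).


g(7) = 34
f(34) = -133

-133


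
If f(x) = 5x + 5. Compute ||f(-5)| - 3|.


f(-5) = -20
|-20| = 20
|20 - 3| = 17

17


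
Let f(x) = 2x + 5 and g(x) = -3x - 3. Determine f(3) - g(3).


f(3) = 11
g(3) = -12
Difference = 23

23


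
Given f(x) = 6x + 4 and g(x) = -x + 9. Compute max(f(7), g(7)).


f(7) = 46
g(7) = 2
max = 46

46


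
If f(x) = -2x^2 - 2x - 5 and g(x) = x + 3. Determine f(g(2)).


g(2) = 5
f(5) = (-2)*(5)^2 - 2*(5) - 5 = -65

-65


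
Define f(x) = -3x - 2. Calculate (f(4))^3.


f(4) = -14
(-14)^3 = -2744

-2744


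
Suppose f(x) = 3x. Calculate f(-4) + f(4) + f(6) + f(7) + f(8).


f(-4) = -12
f(4) = 12
f(6) = 18
f(7) = 21
f(8) = 24
Sum = 63

63


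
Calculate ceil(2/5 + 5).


2/5 = 0.4
0.4 + 5 = 5.4
ceil(5.4) = 6

6


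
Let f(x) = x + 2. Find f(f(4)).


f(4) = 6
f(6) = 8

8


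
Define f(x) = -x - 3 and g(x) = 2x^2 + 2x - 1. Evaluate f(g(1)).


-6


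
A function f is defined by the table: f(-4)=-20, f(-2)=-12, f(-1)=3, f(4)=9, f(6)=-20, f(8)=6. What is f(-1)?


Reading from the table at x = -1

3


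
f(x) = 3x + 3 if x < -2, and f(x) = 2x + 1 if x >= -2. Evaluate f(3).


3 satisfies x >= -2
f(3) = 7

7


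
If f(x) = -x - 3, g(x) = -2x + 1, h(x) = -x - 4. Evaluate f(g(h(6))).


h(6) = -10
g(-10) = 21
f(21) = -24

-24


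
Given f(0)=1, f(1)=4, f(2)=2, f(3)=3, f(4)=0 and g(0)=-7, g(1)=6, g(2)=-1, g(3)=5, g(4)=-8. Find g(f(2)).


f(2) = 2
g(2) = -1

-1


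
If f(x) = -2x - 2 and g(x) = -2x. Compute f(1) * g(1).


f(1) = -4
g(1) = -2
Product = 8

8


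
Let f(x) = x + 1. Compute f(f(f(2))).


f(2) = 3
f(3) = 4
f(4) = 5

5


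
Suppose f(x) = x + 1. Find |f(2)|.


f(2) = 3
|3| = 3

3


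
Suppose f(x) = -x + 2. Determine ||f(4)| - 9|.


f(4) = -2
|-2| = 2
|2 - 9| = 7

7


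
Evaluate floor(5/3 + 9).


5/3 = 1.6667
1.6667 + 9 = 10.6667
floor(10.6667) = 10

10


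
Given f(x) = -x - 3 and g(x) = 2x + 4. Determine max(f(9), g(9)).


22


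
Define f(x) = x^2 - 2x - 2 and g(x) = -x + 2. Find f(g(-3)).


g(-3) = 5
f(5) = 1*(5)^2 - 2*(5) - 2 = 13

13


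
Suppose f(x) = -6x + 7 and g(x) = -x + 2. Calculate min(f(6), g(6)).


f(6) = -29
g(6) = -4
min = -29

-29


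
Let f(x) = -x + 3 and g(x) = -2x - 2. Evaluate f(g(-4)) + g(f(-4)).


f(g(-4)) = -3
g(f(-4)) = -16
Sum = -19

-19


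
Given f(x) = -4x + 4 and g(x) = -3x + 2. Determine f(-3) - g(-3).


f(-3) = 16
g(-3) = 11
Difference = 5

5


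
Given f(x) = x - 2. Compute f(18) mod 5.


f(18) = 16
16 mod 5 = 1

1


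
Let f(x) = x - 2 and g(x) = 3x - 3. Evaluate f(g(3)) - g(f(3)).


f(g(3)) = 4
g(f(3)) = 0
Difference = 4

4


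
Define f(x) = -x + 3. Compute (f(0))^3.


f(0) = 3
(3)^3 = 27

27


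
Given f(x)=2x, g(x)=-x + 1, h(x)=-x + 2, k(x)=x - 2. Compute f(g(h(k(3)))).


0


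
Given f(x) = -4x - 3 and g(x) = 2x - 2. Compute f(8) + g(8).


-21


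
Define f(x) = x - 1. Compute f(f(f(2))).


f(2) = 1
f(1) = 0
f(0) = -1

-1


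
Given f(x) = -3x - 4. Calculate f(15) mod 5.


1


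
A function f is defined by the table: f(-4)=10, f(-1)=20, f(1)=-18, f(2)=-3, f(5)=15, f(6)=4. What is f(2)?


Reading from the table at x = 2

-3


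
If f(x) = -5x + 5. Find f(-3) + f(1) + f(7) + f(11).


f(-3) = 20
f(1) = 0
f(7) = -30
f(11) = -50
Sum = -60

-60


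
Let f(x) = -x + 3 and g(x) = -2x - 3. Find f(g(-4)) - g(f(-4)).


f(g(-4)) = -2
g(f(-4)) = -17
Difference = 15

15


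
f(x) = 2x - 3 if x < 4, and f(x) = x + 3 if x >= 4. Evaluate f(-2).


-7


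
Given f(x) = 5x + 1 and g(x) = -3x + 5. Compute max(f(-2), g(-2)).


f(-2) = -9
g(-2) = 11
max = 11

11


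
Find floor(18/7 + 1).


18/7 = 2.5714
2.5714 + 1 = 3.5714
floor(3.5714) = 3

3


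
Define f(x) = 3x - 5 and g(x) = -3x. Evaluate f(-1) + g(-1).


f(-1) = -8
g(-1) = 3
Sum = -5

-5


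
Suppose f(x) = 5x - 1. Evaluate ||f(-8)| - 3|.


f(-8) = -41
|-41| = 41
|41 - 3| = 38

38


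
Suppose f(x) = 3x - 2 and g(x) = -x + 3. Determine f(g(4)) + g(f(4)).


f(g(4)) = -5
g(f(4)) = -7
Sum = -12

-12


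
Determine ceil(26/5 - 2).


26/5 = 5.2
5.2 - 2 = 3.2
ceil(3.2) = 4

4


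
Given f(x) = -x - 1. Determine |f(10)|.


f(10) = -11
|-11| = 11

11


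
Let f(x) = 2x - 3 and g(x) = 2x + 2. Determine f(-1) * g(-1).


f(-1) = -5
g(-1) = 0
Product = 0

0


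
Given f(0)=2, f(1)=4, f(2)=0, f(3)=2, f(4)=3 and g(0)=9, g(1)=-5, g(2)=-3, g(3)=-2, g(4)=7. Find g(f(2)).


f(2) = 0
g(0) = 9

9


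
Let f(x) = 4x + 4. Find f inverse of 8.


Solve 4x + 4 = 8
x = (8 - 4) / 4 = 1

1


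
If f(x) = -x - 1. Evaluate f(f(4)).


f(4) = -5
f(-5) = 4

4


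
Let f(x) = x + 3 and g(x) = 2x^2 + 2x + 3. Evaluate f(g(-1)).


g(-1) = 3
f(3) = 6

6


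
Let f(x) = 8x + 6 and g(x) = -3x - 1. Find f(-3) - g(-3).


f(-3) = -18
g(-3) = 8
Difference = -26

-26


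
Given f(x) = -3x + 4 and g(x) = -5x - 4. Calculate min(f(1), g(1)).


f(1) = 1
g(1) = -9
min = -9

-9


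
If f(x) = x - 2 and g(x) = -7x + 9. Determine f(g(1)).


g(1) = 2
f(2) = 0

0


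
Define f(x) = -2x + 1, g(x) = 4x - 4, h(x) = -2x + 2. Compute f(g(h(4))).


h(4) = -6
g(-6) = -28
f(-28) = 57

57


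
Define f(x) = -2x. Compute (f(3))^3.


-216


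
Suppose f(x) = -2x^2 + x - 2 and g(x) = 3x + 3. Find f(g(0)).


g(0) = 3
f(3) = (-2)*(3)^2 + 1*(3) - 2 = -17

-17


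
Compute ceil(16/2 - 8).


0


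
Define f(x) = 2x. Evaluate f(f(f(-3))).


-24


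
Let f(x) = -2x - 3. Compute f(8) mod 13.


f(8) = -19
-19 mod 13 = 7

7


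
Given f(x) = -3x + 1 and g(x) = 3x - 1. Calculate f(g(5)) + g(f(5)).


-84


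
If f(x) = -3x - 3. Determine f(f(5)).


f(5) = -18
f(-18) = 51

51


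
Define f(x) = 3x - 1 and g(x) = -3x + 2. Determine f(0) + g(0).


1


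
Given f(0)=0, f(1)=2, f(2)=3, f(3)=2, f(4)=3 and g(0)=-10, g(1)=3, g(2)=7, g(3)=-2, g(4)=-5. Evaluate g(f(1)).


f(1) = 2
g(2) = 7

7


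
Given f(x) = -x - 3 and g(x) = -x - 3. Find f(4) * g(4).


f(4) = -7
g(4) = -7
Product = 49

49


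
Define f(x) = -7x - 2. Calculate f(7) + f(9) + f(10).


f(7) = -51
f(9) = -65
f(10) = -72
Sum = -188

-188


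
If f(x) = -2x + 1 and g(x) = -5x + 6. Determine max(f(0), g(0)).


f(0) = 1
g(0) = 6
max = 6

6


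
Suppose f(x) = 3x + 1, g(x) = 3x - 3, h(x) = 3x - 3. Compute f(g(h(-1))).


h(-1) = -6
g(-6) = -21
f(-21) = -62

-62


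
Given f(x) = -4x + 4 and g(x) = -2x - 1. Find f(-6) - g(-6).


17


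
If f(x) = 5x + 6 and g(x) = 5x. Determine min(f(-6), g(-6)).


-30


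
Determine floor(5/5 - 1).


5/5 = 1
1 - 1 = 0
floor(0) = 0

0


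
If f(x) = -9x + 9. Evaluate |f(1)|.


f(1) = 0
|0| = 0

0


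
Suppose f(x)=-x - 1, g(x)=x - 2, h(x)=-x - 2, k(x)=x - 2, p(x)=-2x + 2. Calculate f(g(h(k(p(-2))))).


p(-2) = 6
k(6) = 4
h(4) = -6
g(-6) = -8
f(-8) = 7

7


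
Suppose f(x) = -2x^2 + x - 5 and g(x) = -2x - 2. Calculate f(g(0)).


g(0) = -2
f(-2) = (-2)*(-2)^2 + 1*(-2) - 5 = -15

-15


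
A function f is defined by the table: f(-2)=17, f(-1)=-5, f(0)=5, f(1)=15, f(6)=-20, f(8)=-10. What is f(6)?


Reading from the table at x = 6

-20


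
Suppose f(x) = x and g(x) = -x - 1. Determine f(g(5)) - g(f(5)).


f(g(5)) = -6
g(f(5)) = -6
Difference = 0

0


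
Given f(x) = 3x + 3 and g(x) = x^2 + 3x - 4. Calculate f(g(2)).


g(2) = 6
f(6) = 21

21


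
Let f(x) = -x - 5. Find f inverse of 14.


Solve -x - 5 = 14
x = (14 + 5) / (-1) = -19

-19


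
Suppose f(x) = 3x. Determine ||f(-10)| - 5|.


f(-10) = -30
|-30| = 30
|30 - 5| = 25

25


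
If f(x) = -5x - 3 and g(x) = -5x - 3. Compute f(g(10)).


262


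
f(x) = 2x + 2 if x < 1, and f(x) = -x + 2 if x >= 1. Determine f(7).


-5


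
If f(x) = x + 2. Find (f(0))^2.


f(0) = 2
(2)^2 = 4

4


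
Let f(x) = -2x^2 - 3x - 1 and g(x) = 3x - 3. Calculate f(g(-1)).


-55


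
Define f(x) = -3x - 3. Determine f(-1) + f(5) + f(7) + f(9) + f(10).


-105


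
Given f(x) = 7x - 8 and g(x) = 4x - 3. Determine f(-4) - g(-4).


f(-4) = -36
g(-4) = -19
Difference = -17

-17


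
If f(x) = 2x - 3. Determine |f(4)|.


f(4) = 5
|5| = 5

5


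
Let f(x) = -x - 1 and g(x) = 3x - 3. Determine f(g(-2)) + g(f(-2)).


f(g(-2)) = 8
g(f(-2)) = 0
Sum = 8

8


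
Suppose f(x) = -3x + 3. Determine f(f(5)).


f(5) = -12
f(-12) = 39

39


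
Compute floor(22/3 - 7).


22/3 = 7.3333
7.3333 - 7 = 0.3333
floor(0.3333) = 0

0


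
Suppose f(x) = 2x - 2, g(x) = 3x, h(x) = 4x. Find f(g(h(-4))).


h(-4) = -16
g(-16) = -48
f(-48) = -98

-98


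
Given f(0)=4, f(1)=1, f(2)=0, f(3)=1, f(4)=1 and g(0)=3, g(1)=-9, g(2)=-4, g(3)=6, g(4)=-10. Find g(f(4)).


-9


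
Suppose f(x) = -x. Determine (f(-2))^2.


f(-2) = 2
(2)^2 = 4

4


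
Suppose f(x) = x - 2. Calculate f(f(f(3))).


-3


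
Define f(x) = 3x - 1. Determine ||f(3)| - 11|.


f(3) = 8
|8| = 8
|8 - 11| = 3

3


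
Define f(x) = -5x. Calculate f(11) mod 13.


f(11) = -55
-55 mod 13 = 10

10


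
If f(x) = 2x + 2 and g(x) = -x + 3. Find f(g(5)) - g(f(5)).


7


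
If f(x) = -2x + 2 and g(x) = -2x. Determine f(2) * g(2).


8


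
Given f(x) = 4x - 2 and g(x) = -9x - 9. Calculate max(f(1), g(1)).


f(1) = 2
g(1) = -18
max = 2

2


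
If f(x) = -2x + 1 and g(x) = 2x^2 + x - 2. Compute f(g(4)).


-67


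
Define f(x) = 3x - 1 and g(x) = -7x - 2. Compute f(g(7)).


g(7) = -51
f(-51) = -154

-154


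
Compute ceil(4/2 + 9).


4/2 = 2
2 + 9 = 11
ceil(11) = 11

11


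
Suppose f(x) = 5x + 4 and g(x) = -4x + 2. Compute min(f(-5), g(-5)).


f(-5) = -21
g(-5) = 22
min = -21

-21


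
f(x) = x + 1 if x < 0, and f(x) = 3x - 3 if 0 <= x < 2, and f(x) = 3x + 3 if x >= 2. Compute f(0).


0 satisfies 0 <= x < 2
f(0) = -3

-3


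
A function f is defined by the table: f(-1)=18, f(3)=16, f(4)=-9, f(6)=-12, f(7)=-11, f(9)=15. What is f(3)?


Reading from the table at x = 3

16


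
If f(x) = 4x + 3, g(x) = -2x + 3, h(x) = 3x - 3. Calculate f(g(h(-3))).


h(-3) = -12
g(-12) = 27
f(27) = 111

111


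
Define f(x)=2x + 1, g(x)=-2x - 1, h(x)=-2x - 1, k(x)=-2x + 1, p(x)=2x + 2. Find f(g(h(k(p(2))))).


p(2) = 6
k(6) = -11
h(-11) = 21
g(21) = -43
f(-43) = -85

-85


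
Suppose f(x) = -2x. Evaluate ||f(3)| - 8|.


f(3) = -6
|-6| = 6
|6 - 8| = 2

2


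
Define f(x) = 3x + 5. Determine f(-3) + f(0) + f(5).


21


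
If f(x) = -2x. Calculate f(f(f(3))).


f(3) = -6
f(-6) = 12
f(12) = -24

-24


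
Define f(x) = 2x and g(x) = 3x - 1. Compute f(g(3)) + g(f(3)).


33


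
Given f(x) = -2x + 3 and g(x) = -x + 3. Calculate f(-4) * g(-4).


77


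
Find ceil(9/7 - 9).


9/7 = 1.2857
1.2857 - 9 = -7.7143
ceil(-7.7143) = -7

-7


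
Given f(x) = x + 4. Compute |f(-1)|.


f(-1) = 3
|3| = 3

3


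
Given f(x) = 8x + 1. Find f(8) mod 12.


5


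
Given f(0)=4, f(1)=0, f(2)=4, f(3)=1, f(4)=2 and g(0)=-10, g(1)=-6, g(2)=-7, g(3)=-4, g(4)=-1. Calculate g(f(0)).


f(0) = 4
g(4) = -1

-1


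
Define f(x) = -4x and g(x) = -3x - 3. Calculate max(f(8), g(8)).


-27


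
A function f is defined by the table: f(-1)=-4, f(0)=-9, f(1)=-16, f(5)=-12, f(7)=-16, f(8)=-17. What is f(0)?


Reading from the table at x = 0

-9


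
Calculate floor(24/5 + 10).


24/5 = 4.8
4.8 + 10 = 14.8
floor(14.8) = 14

14


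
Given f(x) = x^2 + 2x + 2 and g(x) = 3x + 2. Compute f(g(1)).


g(1) = 5
f(5) = 1*(5)^2 + 2*(5) + 2 = 37

37


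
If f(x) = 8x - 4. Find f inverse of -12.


-1


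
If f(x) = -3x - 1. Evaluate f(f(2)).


f(2) = -7
f(-7) = 20

20


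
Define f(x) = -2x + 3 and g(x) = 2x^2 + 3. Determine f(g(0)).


-3


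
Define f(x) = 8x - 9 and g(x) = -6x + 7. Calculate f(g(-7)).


g(-7) = 49
f(49) = 383

383


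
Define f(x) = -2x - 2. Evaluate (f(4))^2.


f(4) = -10
(-10)^2 = 100

100


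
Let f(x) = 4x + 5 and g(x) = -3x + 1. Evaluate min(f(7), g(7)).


f(7) = 33
g(7) = -20
min = -20

-20


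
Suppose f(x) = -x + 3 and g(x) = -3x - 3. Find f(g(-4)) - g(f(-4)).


f(g(-4)) = -6
g(f(-4)) = -24
Difference = 18

18


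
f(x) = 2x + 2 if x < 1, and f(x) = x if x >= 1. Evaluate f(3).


3 satisfies x >= 1
f(3) = 3

3


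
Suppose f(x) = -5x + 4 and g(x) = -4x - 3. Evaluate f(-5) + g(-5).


46


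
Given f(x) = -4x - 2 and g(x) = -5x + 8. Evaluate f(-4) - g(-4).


f(-4) = 14
g(-4) = 28
Difference = -14

-14


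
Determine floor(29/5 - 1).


29/5 = 5.8
5.8 - 1 = 4.8
floor(4.8) = 4

4


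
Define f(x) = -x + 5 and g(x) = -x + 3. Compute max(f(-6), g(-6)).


f(-6) = 11
g(-6) = 9
max = 11

11


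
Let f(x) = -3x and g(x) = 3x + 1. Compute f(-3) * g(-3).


f(-3) = 9
g(-3) = -8
Product = -72

-72


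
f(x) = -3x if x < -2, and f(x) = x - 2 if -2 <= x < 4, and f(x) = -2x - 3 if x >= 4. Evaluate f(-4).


-4 satisfies x < -2
f(-4) = 12

12


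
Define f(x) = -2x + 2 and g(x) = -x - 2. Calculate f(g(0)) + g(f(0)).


f(g(0)) = 6
g(f(0)) = -4
Sum = 2

2


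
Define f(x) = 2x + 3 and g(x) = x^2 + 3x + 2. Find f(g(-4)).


g(-4) = 6
f(6) = 15

15


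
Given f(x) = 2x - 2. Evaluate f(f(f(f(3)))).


f(3) = 4
f(4) = 6
f(6) = 10
f(10) = 18

18


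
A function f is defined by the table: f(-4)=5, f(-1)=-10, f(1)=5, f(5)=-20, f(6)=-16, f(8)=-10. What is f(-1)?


Reading from the table at x = -1

-10


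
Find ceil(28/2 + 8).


28/2 = 14
14 + 8 = 22
ceil(22) = 22

22


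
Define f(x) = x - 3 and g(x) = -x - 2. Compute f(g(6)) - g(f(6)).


f(g(6)) = -11
g(f(6)) = -5
Difference = -6

-6


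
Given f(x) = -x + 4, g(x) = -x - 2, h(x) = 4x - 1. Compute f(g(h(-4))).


h(-4) = -17
g(-17) = 15
f(15) = -11

-11


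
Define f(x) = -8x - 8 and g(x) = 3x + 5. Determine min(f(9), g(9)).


-80


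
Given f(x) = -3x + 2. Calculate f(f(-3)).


-31
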